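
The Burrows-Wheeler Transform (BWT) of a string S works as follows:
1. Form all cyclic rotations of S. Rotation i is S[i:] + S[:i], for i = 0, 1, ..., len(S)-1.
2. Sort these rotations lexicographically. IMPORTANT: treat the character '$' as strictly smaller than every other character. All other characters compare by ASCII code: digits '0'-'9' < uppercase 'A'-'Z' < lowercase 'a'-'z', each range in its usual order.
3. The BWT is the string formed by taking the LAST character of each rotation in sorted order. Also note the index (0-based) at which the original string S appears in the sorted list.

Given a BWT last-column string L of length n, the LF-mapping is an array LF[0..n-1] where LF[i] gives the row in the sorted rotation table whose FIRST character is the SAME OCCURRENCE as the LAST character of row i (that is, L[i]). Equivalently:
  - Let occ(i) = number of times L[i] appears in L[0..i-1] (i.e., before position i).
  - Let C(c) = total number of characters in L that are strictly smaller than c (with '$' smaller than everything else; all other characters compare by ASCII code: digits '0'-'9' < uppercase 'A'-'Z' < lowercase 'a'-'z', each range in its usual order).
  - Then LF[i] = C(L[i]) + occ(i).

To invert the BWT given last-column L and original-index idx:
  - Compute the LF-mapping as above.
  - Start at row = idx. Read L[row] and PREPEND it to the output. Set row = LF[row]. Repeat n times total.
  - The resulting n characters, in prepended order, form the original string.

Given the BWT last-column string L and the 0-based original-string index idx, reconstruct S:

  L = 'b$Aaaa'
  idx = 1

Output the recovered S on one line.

Answer: Aaaab$

Derivation:
LF mapping: 5 0 1 2 3 4
Walk LF starting at row 1, prepending L[row]:
  step 1: row=1, L[1]='$', prepend. Next row=LF[1]=0
  step 2: row=0, L[0]='b', prepend. Next row=LF[0]=5
  step 3: row=5, L[5]='a', prepend. Next row=LF[5]=4
  step 4: row=4, L[4]='a', prepend. Next row=LF[4]=3
  step 5: row=3, L[3]='a', prepend. Next row=LF[3]=2
  step 6: row=2, L[2]='A', prepend. Next row=LF[2]=1
Reversed output: Aaaab$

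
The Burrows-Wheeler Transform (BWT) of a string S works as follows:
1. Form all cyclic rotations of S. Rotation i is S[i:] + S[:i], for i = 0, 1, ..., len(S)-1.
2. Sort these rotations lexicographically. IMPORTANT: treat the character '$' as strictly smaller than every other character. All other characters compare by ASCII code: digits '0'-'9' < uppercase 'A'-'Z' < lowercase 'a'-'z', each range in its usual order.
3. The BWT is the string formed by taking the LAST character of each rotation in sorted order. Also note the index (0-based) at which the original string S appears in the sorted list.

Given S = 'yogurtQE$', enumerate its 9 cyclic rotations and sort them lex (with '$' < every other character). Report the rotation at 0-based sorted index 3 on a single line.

Answer: gurtQE$yo

Derivation:
All 9 rotations (rotation i = S[i:]+S[:i]):
  rot[0] = yogurtQE$
  rot[1] = ogurtQE$y
  rot[2] = gurtQE$yo
  rot[3] = urtQE$yog
  rot[4] = rtQE$yogu
  rot[5] = tQE$yogur
  rot[6] = QE$yogurt
  rot[7] = E$yogurtQ
  rot[8] = $yogurtQE
Sorted (with $ < everything):
  sorted[0] = $yogurtQE
  sorted[1] = E$yogurtQ
  sorted[2] = QE$yogurt
  sorted[3] = gurtQE$yo
  sorted[4] = ogurtQE$y
  sorted[5] = rtQE$yogu
  sorted[6] = tQE$yogur
  sorted[7] = urtQE$yog
  sorted[8] = yogurtQE$
sorted[3] = gurtQE$yo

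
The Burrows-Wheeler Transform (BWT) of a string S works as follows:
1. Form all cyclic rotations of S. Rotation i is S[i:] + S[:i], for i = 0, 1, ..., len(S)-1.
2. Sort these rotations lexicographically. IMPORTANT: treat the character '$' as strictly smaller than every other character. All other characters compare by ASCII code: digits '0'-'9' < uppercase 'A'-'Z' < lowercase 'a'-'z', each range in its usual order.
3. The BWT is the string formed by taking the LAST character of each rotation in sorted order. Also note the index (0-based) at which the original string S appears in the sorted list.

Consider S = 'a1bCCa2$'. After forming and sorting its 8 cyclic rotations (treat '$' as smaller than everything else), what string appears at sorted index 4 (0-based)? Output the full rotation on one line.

Answer: Ca2$a1bC

Derivation:
All 8 rotations (rotation i = S[i:]+S[:i]):
  rot[0] = a1bCCa2$
  rot[1] = 1bCCa2$a
  rot[2] = bCCa2$a1
  rot[3] = CCa2$a1b
  rot[4] = Ca2$a1bC
  rot[5] = a2$a1bCC
  rot[6] = 2$a1bCCa
  rot[7] = $a1bCCa2
Sorted (with $ < everything):
  sorted[0] = $a1bCCa2
  sorted[1] = 1bCCa2$a
  sorted[2] = 2$a1bCCa
  sorted[3] = CCa2$a1b
  sorted[4] = Ca2$a1bC
  sorted[5] = a1bCCa2$
  sorted[6] = a2$a1bCC
  sorted[7] = bCCa2$a1
sorted[4] = Ca2$a1bC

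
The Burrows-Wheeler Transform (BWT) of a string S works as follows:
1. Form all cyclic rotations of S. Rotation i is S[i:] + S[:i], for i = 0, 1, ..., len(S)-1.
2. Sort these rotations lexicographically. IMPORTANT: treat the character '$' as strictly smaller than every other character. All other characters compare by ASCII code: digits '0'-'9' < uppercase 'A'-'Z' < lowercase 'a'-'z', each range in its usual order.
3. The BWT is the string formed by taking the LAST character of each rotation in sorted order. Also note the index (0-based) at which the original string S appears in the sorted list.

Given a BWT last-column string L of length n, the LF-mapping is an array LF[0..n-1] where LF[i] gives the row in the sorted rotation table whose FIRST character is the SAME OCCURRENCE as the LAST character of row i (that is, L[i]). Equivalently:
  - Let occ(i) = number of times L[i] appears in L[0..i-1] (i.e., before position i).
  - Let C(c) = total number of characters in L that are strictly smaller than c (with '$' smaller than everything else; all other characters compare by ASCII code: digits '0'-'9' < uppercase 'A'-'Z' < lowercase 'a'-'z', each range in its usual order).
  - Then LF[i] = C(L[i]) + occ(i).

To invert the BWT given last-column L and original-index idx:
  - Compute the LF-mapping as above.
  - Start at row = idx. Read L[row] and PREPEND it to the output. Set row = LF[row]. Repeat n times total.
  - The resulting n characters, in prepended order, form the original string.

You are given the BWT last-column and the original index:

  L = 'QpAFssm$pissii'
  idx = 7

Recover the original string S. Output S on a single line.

Answer: mississippAFQ$

Derivation:
LF mapping: 3 8 1 2 10 11 7 0 9 4 12 13 5 6
Walk LF starting at row 7, prepending L[row]:
  step 1: row=7, L[7]='$', prepend. Next row=LF[7]=0
  step 2: row=0, L[0]='Q', prepend. Next row=LF[0]=3
  step 3: row=3, L[3]='F', prepend. Next row=LF[3]=2
  step 4: row=2, L[2]='A', prepend. Next row=LF[2]=1
  step 5: row=1, L[1]='p', prepend. Next row=LF[1]=8
  step 6: row=8, L[8]='p', prepend. Next row=LF[8]=9
  step 7: row=9, L[9]='i', prepend. Next row=LF[9]=4
  step 8: row=4, L[4]='s', prepend. Next row=LF[4]=10
  step 9: row=10, L[10]='s', prepend. Next row=LF[10]=12
  step 10: row=12, L[12]='i', prepend. Next row=LF[12]=5
  step 11: row=5, L[5]='s', prepend. Next row=LF[5]=11
  step 12: row=11, L[11]='s', prepend. Next row=LF[11]=13
  step 13: row=13, L[13]='i', prepend. Next row=LF[13]=6
  step 14: row=6, L[6]='m', prepend. Next row=LF[6]=7
Reversed output: mississippAFQ$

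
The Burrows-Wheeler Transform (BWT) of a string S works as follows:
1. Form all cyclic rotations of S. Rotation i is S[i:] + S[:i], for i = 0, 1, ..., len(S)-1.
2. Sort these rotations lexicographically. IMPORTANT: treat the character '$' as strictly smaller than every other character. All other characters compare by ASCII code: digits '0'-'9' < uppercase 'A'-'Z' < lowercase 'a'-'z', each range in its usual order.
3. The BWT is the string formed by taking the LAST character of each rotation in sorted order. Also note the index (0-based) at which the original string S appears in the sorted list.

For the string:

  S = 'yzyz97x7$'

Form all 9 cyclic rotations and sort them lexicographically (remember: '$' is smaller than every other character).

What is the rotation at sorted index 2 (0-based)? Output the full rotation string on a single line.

All 9 rotations (rotation i = S[i:]+S[:i]):
  rot[0] = yzyz97x7$
  rot[1] = zyz97x7$y
  rot[2] = yz97x7$yz
  rot[3] = z97x7$yzy
  rot[4] = 97x7$yzyz
  rot[5] = 7x7$yzyz9
  rot[6] = x7$yzyz97
  rot[7] = 7$yzyz97x
  rot[8] = $yzyz97x7
Sorted (with $ < everything):
  sorted[0] = $yzyz97x7
  sorted[1] = 7$yzyz97x
  sorted[2] = 7x7$yzyz9
  sorted[3] = 97x7$yzyz
  sorted[4] = x7$yzyz97
  sorted[5] = yz97x7$yz
  sorted[6] = yzyz97x7$
  sorted[7] = z97x7$yzy
  sorted[8] = zyz97x7$y
sorted[2] = 7x7$yzyz9

Answer: 7x7$yzyz9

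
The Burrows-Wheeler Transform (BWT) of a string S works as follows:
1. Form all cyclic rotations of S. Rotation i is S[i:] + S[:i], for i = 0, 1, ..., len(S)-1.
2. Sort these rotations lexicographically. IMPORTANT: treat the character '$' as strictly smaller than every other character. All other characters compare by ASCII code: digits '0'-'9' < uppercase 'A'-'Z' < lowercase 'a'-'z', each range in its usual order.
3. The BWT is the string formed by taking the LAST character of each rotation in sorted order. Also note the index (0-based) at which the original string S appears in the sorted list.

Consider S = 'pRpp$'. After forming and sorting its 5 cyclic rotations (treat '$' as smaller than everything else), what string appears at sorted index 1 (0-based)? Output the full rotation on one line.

Answer: Rpp$p

Derivation:
All 5 rotations (rotation i = S[i:]+S[:i]):
  rot[0] = pRpp$
  rot[1] = Rpp$p
  rot[2] = pp$pR
  rot[3] = p$pRp
  rot[4] = $pRpp
Sorted (with $ < everything):
  sorted[0] = $pRpp
  sorted[1] = Rpp$p
  sorted[2] = p$pRp
  sorted[3] = pRpp$
  sorted[4] = pp$pR
sorted[1] = Rpp$p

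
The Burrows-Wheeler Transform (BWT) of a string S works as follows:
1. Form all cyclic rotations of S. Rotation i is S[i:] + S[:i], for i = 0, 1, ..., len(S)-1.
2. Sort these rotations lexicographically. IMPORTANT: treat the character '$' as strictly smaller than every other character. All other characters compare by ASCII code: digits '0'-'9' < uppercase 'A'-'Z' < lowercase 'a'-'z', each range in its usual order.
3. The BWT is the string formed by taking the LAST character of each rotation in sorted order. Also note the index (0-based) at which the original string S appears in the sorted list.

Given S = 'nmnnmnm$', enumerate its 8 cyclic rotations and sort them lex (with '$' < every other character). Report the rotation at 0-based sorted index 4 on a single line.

Answer: nm$nmnnm

Derivation:
All 8 rotations (rotation i = S[i:]+S[:i]):
  rot[0] = nmnnmnm$
  rot[1] = mnnmnm$n
  rot[2] = nnmnm$nm
  rot[3] = nmnm$nmn
  rot[4] = mnm$nmnn
  rot[5] = nm$nmnnm
  rot[6] = m$nmnnmn
  rot[7] = $nmnnmnm
Sorted (with $ < everything):
  sorted[0] = $nmnnmnm
  sorted[1] = m$nmnnmn
  sorted[2] = mnm$nmnn
  sorted[3] = mnnmnm$n
  sorted[4] = nm$nmnnm
  sorted[5] = nmnm$nmn
  sorted[6] = nmnnmnm$
  sorted[7] = nnmnm$nm
sorted[4] = nm$nmnnm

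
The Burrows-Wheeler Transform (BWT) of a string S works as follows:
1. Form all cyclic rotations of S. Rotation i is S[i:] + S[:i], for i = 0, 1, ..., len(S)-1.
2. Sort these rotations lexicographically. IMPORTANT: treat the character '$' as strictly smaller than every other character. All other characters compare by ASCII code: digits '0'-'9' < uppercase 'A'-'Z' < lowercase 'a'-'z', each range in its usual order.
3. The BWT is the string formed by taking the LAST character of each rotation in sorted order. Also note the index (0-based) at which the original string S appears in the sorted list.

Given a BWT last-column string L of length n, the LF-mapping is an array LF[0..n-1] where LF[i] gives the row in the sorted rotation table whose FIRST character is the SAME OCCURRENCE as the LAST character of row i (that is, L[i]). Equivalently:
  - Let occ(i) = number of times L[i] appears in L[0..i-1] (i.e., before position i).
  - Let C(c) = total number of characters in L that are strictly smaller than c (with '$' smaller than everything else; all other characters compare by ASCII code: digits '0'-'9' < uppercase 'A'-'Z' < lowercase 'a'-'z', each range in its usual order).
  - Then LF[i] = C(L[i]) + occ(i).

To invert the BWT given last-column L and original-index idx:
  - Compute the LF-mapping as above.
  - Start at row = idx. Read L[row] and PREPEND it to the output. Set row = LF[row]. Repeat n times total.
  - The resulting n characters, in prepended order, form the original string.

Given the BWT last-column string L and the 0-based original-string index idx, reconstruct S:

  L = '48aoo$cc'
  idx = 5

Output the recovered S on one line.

LF mapping: 1 2 3 6 7 0 4 5
Walk LF starting at row 5, prepending L[row]:
  step 1: row=5, L[5]='$', prepend. Next row=LF[5]=0
  step 2: row=0, L[0]='4', prepend. Next row=LF[0]=1
  step 3: row=1, L[1]='8', prepend. Next row=LF[1]=2
  step 4: row=2, L[2]='a', prepend. Next row=LF[2]=3
  step 5: row=3, L[3]='o', prepend. Next row=LF[3]=6
  step 6: row=6, L[6]='c', prepend. Next row=LF[6]=4
  step 7: row=4, L[4]='o', prepend. Next row=LF[4]=7
  step 8: row=7, L[7]='c', prepend. Next row=LF[7]=5
Reversed output: cocoa84$

Answer: cocoa84$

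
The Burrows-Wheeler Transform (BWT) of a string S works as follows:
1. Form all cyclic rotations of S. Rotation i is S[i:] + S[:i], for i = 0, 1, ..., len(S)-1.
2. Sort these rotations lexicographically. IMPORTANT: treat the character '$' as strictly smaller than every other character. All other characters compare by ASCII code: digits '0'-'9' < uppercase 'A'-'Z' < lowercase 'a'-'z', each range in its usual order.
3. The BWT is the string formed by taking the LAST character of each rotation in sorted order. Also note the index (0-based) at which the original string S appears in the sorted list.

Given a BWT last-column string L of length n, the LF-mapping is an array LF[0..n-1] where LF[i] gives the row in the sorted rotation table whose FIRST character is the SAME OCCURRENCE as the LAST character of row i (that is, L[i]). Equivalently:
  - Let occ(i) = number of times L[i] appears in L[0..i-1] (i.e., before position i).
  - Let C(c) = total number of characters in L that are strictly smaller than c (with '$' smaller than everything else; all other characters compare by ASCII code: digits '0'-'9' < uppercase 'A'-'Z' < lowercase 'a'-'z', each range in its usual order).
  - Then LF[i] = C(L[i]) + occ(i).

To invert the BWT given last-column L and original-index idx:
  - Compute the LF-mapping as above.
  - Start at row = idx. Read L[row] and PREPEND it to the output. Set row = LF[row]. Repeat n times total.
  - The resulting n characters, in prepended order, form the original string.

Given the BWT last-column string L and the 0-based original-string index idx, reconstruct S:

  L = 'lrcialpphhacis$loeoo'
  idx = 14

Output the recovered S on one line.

LF mapping: 10 18 3 8 1 11 16 17 6 7 2 4 9 19 0 12 13 5 14 15
Walk LF starting at row 14, prepending L[row]:
  step 1: row=14, L[14]='$', prepend. Next row=LF[14]=0
  step 2: row=0, L[0]='l', prepend. Next row=LF[0]=10
  step 3: row=10, L[10]='a', prepend. Next row=LF[10]=2
  step 4: row=2, L[2]='c', prepend. Next row=LF[2]=3
  step 5: row=3, L[3]='i', prepend. Next row=LF[3]=8
  step 6: row=8, L[8]='h', prepend. Next row=LF[8]=6
  step 7: row=6, L[6]='p', prepend. Next row=LF[6]=16
  step 8: row=16, L[16]='o', prepend. Next row=LF[16]=13
  step 9: row=13, L[13]='s', prepend. Next row=LF[13]=19
  step 10: row=19, L[19]='o', prepend. Next row=LF[19]=15
  step 11: row=15, L[15]='l', prepend. Next row=LF[15]=12
  step 12: row=12, L[12]='i', prepend. Next row=LF[12]=9
  step 13: row=9, L[9]='h', prepend. Next row=LF[9]=7
  step 14: row=7, L[7]='p', prepend. Next row=LF[7]=17
  step 15: row=17, L[17]='e', prepend. Next row=LF[17]=5
  step 16: row=5, L[5]='l', prepend. Next row=LF[5]=11
  step 17: row=11, L[11]='c', prepend. Next row=LF[11]=4
  step 18: row=4, L[4]='a', prepend. Next row=LF[4]=1
  step 19: row=1, L[1]='r', prepend. Next row=LF[1]=18
  step 20: row=18, L[18]='o', prepend. Next row=LF[18]=14
Reversed output: oraclephilosophical$

Answer: oraclephilosophical$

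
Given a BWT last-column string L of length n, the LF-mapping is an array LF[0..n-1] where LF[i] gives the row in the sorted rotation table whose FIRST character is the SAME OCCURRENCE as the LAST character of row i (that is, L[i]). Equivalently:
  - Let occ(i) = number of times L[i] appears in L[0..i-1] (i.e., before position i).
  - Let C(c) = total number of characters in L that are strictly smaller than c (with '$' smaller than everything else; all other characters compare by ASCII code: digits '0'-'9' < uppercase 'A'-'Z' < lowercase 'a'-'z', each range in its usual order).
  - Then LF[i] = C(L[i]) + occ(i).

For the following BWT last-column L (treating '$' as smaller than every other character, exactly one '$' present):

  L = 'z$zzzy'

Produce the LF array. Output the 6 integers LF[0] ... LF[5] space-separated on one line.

Char counts: '$':1, 'y':1, 'z':4
C (first-col start): C('$')=0, C('y')=1, C('z')=2
L[0]='z': occ=0, LF[0]=C('z')+0=2+0=2
L[1]='$': occ=0, LF[1]=C('$')+0=0+0=0
L[2]='z': occ=1, LF[2]=C('z')+1=2+1=3
L[3]='z': occ=2, LF[3]=C('z')+2=2+2=4
L[4]='z': occ=3, LF[4]=C('z')+3=2+3=5
L[5]='y': occ=0, LF[5]=C('y')+0=1+0=1

Answer: 2 0 3 4 5 1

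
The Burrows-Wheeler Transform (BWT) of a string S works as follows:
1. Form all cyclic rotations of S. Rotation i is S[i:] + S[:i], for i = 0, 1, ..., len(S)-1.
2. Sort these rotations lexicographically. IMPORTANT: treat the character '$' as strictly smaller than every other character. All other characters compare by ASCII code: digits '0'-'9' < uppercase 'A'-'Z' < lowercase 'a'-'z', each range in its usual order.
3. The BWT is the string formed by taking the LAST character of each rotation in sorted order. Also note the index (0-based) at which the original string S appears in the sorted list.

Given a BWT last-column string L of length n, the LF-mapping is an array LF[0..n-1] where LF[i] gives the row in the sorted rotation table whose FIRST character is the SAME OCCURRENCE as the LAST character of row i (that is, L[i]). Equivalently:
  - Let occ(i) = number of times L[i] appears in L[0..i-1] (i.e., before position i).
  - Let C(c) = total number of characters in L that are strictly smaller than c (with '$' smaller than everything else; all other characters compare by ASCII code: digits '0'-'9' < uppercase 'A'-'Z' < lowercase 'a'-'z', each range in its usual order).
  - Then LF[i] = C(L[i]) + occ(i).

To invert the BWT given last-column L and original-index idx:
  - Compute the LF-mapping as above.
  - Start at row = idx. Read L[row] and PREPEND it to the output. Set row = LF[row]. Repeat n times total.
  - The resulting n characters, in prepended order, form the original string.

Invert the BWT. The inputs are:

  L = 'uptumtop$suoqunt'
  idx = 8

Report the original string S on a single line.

LF mapping: 12 5 9 13 1 10 3 6 0 8 14 4 7 15 2 11
Walk LF starting at row 8, prepending L[row]:
  step 1: row=8, L[8]='$', prepend. Next row=LF[8]=0
  step 2: row=0, L[0]='u', prepend. Next row=LF[0]=12
  step 3: row=12, L[12]='q', prepend. Next row=LF[12]=7
  step 4: row=7, L[7]='p', prepend. Next row=LF[7]=6
  step 5: row=6, L[6]='o', prepend. Next row=LF[6]=3
  step 6: row=3, L[3]='u', prepend. Next row=LF[3]=13
  step 7: row=13, L[13]='u', prepend. Next row=LF[13]=15
  step 8: row=15, L[15]='t', prepend. Next row=LF[15]=11
  step 9: row=11, L[11]='o', prepend. Next row=LF[11]=4
  step 10: row=4, L[4]='m', prepend. Next row=LF[4]=1
  step 11: row=1, L[1]='p', prepend. Next row=LF[1]=5
  step 12: row=5, L[5]='t', prepend. Next row=LF[5]=10
  step 13: row=10, L[10]='u', prepend. Next row=LF[10]=14
  step 14: row=14, L[14]='n', prepend. Next row=LF[14]=2
  step 15: row=2, L[2]='t', prepend. Next row=LF[2]=9
  step 16: row=9, L[9]='s', prepend. Next row=LF[9]=8
Reversed output: stnutpmotuuopqu$

Answer: stnutpmotuuopqu$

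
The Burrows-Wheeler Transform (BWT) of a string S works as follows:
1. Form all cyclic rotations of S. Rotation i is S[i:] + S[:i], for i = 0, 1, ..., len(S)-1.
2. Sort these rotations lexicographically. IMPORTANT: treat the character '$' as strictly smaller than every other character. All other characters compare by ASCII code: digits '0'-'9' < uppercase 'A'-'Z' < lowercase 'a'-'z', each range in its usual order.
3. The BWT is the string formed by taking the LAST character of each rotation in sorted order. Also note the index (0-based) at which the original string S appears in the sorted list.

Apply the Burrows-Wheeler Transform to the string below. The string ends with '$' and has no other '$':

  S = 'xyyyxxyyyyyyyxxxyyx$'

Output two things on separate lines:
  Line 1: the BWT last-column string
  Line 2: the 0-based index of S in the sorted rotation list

All 20 rotations (rotation i = S[i:]+S[:i]):
  rot[0] = xyyyxxyyyyyyyxxxyyx$
  rot[1] = yyyxxyyyyyyyxxxyyx$x
  rot[2] = yyxxyyyyyyyxxxyyx$xy
  rot[3] = yxxyyyyyyyxxxyyx$xyy
  rot[4] = xxyyyyyyyxxxyyx$xyyy
  rot[5] = xyyyyyyyxxxyyx$xyyyx
  rot[6] = yyyyyyyxxxyyx$xyyyxx
  rot[7] = yyyyyyxxxyyx$xyyyxxy
  rot[8] = yyyyyxxxyyx$xyyyxxyy
  rot[9] = yyyyxxxyyx$xyyyxxyyy
  rot[10] = yyyxxxyyx$xyyyxxyyyy
  rot[11] = yyxxxyyx$xyyyxxyyyyy
  rot[12] = yxxxyyx$xyyyxxyyyyyy
  rot[13] = xxxyyx$xyyyxxyyyyyyy
  rot[14] = xxyyx$xyyyxxyyyyyyyx
  rot[15] = xyyx$xyyyxxyyyyyyyxx
  rot[16] = yyx$xyyyxxyyyyyyyxxx
  rot[17] = yx$xyyyxxyyyyyyyxxxy
  rot[18] = x$xyyyxxyyyyyyyxxxyy
  rot[19] = $xyyyxxyyyyyyyxxxyyx
Sorted (with $ < everything):
  sorted[0] = $xyyyxxyyyyyyyxxxyyx  (last char: 'x')
  sorted[1] = x$xyyyxxyyyyyyyxxxyy  (last char: 'y')
  sorted[2] = xxxyyx$xyyyxxyyyyyyy  (last char: 'y')
  sorted[3] = xxyyx$xyyyxxyyyyyyyx  (last char: 'x')
  sorted[4] = xxyyyyyyyxxxyyx$xyyy  (last char: 'y')
  sorted[5] = xyyx$xyyyxxyyyyyyyxx  (last char: 'x')
  sorted[6] = xyyyxxyyyyyyyxxxyyx$  (last char: '$')
  sorted[7] = xyyyyyyyxxxyyx$xyyyx  (last char: 'x')
  sorted[8] = yx$xyyyxxyyyyyyyxxxy  (last char: 'y')
  sorted[9] = yxxxyyx$xyyyxxyyyyyy  (last char: 'y')
  sorted[10] = yxxyyyyyyyxxxyyx$xyy  (last char: 'y')
  sorted[11] = yyx$xyyyxxyyyyyyyxxx  (last char: 'x')
  sorted[12] = yyxxxyyx$xyyyxxyyyyy  (last char: 'y')
  sorted[13] = yyxxyyyyyyyxxxyyx$xy  (last char: 'y')
  sorted[14] = yyyxxxyyx$xyyyxxyyyy  (last char: 'y')
  sorted[15] = yyyxxyyyyyyyxxxyyx$x  (last char: 'x')
  sorted[16] = yyyyxxxyyx$xyyyxxyyy  (last char: 'y')
  sorted[17] = yyyyyxxxyyx$xyyyxxyy  (last char: 'y')
  sorted[18] = yyyyyyxxxyyx$xyyyxxy  (last char: 'y')
  sorted[19] = yyyyyyyxxxyyx$xyyyxx  (last char: 'x')
Last column: xyyxyx$xyyyxyyyxyyyx
Original string S is at sorted index 6

Answer: xyyxyx$xyyyxyyyxyyyx
6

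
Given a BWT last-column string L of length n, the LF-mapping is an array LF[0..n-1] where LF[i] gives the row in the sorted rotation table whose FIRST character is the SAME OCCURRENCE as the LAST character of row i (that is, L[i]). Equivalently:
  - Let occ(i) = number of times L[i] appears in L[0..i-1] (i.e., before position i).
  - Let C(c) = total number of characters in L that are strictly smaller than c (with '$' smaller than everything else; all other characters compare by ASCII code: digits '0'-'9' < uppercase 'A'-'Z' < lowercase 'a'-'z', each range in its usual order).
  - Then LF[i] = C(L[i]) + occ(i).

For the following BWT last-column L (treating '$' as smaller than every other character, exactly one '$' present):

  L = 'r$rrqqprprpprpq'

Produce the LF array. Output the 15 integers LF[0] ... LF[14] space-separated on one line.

Answer: 9 0 10 11 6 7 1 12 2 13 3 4 14 5 8

Derivation:
Char counts: '$':1, 'p':5, 'q':3, 'r':6
C (first-col start): C('$')=0, C('p')=1, C('q')=6, C('r')=9
L[0]='r': occ=0, LF[0]=C('r')+0=9+0=9
L[1]='$': occ=0, LF[1]=C('$')+0=0+0=0
L[2]='r': occ=1, LF[2]=C('r')+1=9+1=10
L[3]='r': occ=2, LF[3]=C('r')+2=9+2=11
L[4]='q': occ=0, LF[4]=C('q')+0=6+0=6
L[5]='q': occ=1, LF[5]=C('q')+1=6+1=7
L[6]='p': occ=0, LF[6]=C('p')+0=1+0=1
L[7]='r': occ=3, LF[7]=C('r')+3=9+3=12
L[8]='p': occ=1, LF[8]=C('p')+1=1+1=2
L[9]='r': occ=4, LF[9]=C('r')+4=9+4=13
L[10]='p': occ=2, LF[10]=C('p')+2=1+2=3
L[11]='p': occ=3, LF[11]=C('p')+3=1+3=4
L[12]='r': occ=5, LF[12]=C('r')+5=9+5=14
L[13]='p': occ=4, LF[13]=C('p')+4=1+4=5
L[14]='q': occ=2, LF[14]=C('q')+2=6+2=8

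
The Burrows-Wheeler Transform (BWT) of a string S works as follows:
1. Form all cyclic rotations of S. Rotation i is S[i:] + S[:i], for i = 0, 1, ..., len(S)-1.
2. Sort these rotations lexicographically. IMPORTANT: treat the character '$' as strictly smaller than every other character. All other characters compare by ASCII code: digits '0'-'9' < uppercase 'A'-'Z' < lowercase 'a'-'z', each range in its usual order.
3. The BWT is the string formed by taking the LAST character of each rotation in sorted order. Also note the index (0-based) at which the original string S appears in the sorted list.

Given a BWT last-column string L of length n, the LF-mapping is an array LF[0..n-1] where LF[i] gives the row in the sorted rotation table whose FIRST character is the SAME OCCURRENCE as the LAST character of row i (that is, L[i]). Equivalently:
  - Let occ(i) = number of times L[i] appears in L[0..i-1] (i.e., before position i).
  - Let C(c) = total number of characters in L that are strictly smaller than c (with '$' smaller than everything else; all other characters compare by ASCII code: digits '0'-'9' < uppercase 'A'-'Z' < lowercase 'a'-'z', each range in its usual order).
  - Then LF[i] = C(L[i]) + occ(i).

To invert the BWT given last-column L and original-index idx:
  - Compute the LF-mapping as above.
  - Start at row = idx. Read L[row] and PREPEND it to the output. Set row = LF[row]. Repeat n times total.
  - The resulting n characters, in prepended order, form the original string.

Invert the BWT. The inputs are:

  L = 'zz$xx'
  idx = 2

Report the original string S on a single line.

Answer: xzxz$

Derivation:
LF mapping: 3 4 0 1 2
Walk LF starting at row 2, prepending L[row]:
  step 1: row=2, L[2]='$', prepend. Next row=LF[2]=0
  step 2: row=0, L[0]='z', prepend. Next row=LF[0]=3
  step 3: row=3, L[3]='x', prepend. Next row=LF[3]=1
  step 4: row=1, L[1]='z', prepend. Next row=LF[1]=4
  step 5: row=4, L[4]='x', prepend. Next row=LF[4]=2
Reversed output: xzxz$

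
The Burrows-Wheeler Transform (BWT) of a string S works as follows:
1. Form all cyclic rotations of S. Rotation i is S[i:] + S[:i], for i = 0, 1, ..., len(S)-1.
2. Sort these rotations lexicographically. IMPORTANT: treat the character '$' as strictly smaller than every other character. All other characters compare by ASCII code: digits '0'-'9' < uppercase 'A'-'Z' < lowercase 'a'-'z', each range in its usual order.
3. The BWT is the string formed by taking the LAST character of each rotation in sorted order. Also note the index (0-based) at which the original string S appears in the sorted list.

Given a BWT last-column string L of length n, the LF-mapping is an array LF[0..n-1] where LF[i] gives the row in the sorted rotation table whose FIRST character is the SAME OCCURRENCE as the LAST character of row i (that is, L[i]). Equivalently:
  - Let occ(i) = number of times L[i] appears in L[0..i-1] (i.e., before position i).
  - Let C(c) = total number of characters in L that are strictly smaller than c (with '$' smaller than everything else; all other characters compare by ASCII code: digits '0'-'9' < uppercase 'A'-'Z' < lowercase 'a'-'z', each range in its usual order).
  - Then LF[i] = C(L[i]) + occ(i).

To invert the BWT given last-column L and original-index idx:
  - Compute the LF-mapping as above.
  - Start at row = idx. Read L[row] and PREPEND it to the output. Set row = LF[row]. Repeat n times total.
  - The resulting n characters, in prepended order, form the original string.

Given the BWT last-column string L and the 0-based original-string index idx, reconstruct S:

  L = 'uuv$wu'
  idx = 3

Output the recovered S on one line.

LF mapping: 1 2 4 0 5 3
Walk LF starting at row 3, prepending L[row]:
  step 1: row=3, L[3]='$', prepend. Next row=LF[3]=0
  step 2: row=0, L[0]='u', prepend. Next row=LF[0]=1
  step 3: row=1, L[1]='u', prepend. Next row=LF[1]=2
  step 4: row=2, L[2]='v', prepend. Next row=LF[2]=4
  step 5: row=4, L[4]='w', prepend. Next row=LF[4]=5
  step 6: row=5, L[5]='u', prepend. Next row=LF[5]=3
Reversed output: uwvuu$

Answer: uwvuu$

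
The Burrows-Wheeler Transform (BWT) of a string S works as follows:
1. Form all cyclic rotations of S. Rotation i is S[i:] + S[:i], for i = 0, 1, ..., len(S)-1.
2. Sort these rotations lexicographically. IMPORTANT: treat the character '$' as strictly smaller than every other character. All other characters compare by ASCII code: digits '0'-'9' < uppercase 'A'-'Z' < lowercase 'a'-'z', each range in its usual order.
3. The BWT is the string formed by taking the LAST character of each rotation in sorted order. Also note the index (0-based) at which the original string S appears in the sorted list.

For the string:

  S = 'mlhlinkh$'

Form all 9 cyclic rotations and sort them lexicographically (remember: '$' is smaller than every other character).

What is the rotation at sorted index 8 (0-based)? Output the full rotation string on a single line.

Answer: nkh$mlhli

Derivation:
All 9 rotations (rotation i = S[i:]+S[:i]):
  rot[0] = mlhlinkh$
  rot[1] = lhlinkh$m
  rot[2] = hlinkh$ml
  rot[3] = linkh$mlh
  rot[4] = inkh$mlhl
  rot[5] = nkh$mlhli
  rot[6] = kh$mlhlin
  rot[7] = h$mlhlink
  rot[8] = $mlhlinkh
Sorted (with $ < everything):
  sorted[0] = $mlhlinkh
  sorted[1] = h$mlhlink
  sorted[2] = hlinkh$ml
  sorted[3] = inkh$mlhl
  sorted[4] = kh$mlhlin
  sorted[5] = lhlinkh$m
  sorted[6] = linkh$mlh
  sorted[7] = mlhlinkh$
  sorted[8] = nkh$mlhli
sorted[8] = nkh$mlhli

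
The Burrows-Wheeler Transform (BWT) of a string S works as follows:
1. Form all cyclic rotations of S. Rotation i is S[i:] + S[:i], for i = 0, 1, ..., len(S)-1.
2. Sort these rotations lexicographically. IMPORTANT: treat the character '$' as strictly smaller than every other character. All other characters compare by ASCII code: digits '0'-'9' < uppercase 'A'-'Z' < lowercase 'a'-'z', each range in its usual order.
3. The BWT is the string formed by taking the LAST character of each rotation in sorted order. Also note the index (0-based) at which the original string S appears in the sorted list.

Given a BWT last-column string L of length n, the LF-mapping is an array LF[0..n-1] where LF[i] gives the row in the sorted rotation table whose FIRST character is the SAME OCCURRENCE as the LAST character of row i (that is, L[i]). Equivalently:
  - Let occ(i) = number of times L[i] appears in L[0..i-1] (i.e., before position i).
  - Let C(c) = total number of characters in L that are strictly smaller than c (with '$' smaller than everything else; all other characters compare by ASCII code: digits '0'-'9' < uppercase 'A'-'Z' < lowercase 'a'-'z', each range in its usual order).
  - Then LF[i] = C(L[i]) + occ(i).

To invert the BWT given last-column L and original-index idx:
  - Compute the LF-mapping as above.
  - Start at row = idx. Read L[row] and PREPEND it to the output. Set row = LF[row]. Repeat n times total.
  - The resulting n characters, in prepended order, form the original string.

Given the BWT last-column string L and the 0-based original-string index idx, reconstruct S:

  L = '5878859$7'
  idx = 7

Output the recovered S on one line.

LF mapping: 1 5 3 6 7 2 8 0 4
Walk LF starting at row 7, prepending L[row]:
  step 1: row=7, L[7]='$', prepend. Next row=LF[7]=0
  step 2: row=0, L[0]='5', prepend. Next row=LF[0]=1
  step 3: row=1, L[1]='8', prepend. Next row=LF[1]=5
  step 4: row=5, L[5]='5', prepend. Next row=LF[5]=2
  step 5: row=2, L[2]='7', prepend. Next row=LF[2]=3
  step 6: row=3, L[3]='8', prepend. Next row=LF[3]=6
  step 7: row=6, L[6]='9', prepend. Next row=LF[6]=8
  step 8: row=8, L[8]='7', prepend. Next row=LF[8]=4
  step 9: row=4, L[4]='8', prepend. Next row=LF[4]=7
Reversed output: 87987585$

Answer: 87987585$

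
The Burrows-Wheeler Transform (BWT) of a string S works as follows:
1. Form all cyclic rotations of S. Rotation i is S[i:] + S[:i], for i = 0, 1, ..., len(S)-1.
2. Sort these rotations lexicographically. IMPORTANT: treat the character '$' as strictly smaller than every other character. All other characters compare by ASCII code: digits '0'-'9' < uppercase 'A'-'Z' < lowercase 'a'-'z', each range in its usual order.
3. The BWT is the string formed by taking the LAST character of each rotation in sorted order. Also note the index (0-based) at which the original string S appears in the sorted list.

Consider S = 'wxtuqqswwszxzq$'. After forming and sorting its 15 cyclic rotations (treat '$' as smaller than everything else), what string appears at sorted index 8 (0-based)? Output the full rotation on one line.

Answer: wszxzq$wxtuqqsw

Derivation:
All 15 rotations (rotation i = S[i:]+S[:i]):
  rot[0] = wxtuqqswwszxzq$
  rot[1] = xtuqqswwszxzq$w
  rot[2] = tuqqswwszxzq$wx
  rot[3] = uqqswwszxzq$wxt
  rot[4] = qqswwszxzq$wxtu
  rot[5] = qswwszxzq$wxtuq
  rot[6] = swwszxzq$wxtuqq
  rot[7] = wwszxzq$wxtuqqs
  rot[8] = wszxzq$wxtuqqsw
  rot[9] = szxzq$wxtuqqsww
  rot[10] = zxzq$wxtuqqswws
  rot[11] = xzq$wxtuqqswwsz
  rot[12] = zq$wxtuqqswwszx
  rot[13] = q$wxtuqqswwszxz
  rot[14] = $wxtuqqswwszxzq
Sorted (with $ < everything):
  sorted[0] = $wxtuqqswwszxzq
  sorted[1] = q$wxtuqqswwszxz
  sorted[2] = qqswwszxzq$wxtu
  sorted[3] = qswwszxzq$wxtuq
  sorted[4] = swwszxzq$wxtuqq
  sorted[5] = szxzq$wxtuqqsww
  sorted[6] = tuqqswwszxzq$wx
  sorted[7] = uqqswwszxzq$wxt
  sorted[8] = wszxzq$wxtuqqsw
  sorted[9] = wwszxzq$wxtuqqs
  sorted[10] = wxtuqqswwszxzq$
  sorted[11] = xtuqqswwszxzq$w
  sorted[12] = xzq$wxtuqqswwsz
  sorted[13] = zq$wxtuqqswwszx
  sorted[14] = zxzq$wxtuqqswws
sorted[8] = wszxzq$wxtuqqsw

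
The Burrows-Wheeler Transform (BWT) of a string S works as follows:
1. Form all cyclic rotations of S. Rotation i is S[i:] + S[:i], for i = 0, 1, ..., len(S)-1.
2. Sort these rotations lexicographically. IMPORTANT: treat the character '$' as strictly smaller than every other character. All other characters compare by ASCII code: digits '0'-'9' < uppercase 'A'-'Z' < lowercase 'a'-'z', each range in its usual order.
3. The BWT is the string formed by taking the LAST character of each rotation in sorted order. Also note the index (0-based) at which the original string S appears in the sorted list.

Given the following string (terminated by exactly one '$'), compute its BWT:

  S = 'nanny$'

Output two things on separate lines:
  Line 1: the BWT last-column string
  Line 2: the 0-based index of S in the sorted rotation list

All 6 rotations (rotation i = S[i:]+S[:i]):
  rot[0] = nanny$
  rot[1] = anny$n
  rot[2] = nny$na
  rot[3] = ny$nan
  rot[4] = y$nann
  rot[5] = $nanny
Sorted (with $ < everything):
  sorted[0] = $nanny  (last char: 'y')
  sorted[1] = anny$n  (last char: 'n')
  sorted[2] = nanny$  (last char: '$')
  sorted[3] = nny$na  (last char: 'a')
  sorted[4] = ny$nan  (last char: 'n')
  sorted[5] = y$nann  (last char: 'n')
Last column: yn$ann
Original string S is at sorted index 2

Answer: yn$ann
2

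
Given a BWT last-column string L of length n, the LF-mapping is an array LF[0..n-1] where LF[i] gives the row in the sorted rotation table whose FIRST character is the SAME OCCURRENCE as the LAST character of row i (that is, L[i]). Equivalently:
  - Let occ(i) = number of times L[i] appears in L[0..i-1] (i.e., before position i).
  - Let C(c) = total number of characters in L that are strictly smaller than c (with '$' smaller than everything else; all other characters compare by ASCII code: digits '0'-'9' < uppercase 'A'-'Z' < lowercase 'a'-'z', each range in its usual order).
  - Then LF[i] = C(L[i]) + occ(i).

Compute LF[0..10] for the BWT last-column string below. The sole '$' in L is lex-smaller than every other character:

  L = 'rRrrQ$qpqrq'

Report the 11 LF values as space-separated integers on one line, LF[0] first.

Answer: 7 2 8 9 1 0 4 3 5 10 6

Derivation:
Char counts: '$':1, 'Q':1, 'R':1, 'p':1, 'q':3, 'r':4
C (first-col start): C('$')=0, C('Q')=1, C('R')=2, C('p')=3, C('q')=4, C('r')=7
L[0]='r': occ=0, LF[0]=C('r')+0=7+0=7
L[1]='R': occ=0, LF[1]=C('R')+0=2+0=2
L[2]='r': occ=1, LF[2]=C('r')+1=7+1=8
L[3]='r': occ=2, LF[3]=C('r')+2=7+2=9
L[4]='Q': occ=0, LF[4]=C('Q')+0=1+0=1
L[5]='$': occ=0, LF[5]=C('$')+0=0+0=0
L[6]='q': occ=0, LF[6]=C('q')+0=4+0=4
L[7]='p': occ=0, LF[7]=C('p')+0=3+0=3
L[8]='q': occ=1, LF[8]=C('q')+1=4+1=5
L[9]='r': occ=3, LF[9]=C('r')+3=7+3=10
L[10]='q': occ=2, LF[10]=C('q')+2=4+2=6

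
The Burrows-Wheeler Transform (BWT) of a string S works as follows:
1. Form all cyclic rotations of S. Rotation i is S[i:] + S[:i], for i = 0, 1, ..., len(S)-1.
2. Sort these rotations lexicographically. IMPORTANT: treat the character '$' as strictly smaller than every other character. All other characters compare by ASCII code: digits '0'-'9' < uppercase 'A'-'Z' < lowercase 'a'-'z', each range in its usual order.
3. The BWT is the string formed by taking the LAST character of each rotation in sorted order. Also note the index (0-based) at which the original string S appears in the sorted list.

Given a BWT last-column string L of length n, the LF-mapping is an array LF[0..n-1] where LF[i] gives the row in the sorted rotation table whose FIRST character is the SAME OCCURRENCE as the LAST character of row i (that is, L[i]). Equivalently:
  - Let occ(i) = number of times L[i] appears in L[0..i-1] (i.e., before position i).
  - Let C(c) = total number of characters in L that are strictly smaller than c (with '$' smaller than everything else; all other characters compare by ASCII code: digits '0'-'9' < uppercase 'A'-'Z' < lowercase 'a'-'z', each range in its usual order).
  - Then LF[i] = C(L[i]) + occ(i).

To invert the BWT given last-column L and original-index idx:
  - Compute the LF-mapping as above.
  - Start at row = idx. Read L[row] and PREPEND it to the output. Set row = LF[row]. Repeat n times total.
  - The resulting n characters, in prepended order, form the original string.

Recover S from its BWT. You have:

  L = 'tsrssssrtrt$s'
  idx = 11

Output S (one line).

LF mapping: 10 4 1 5 6 7 8 2 11 3 12 0 9
Walk LF starting at row 11, prepending L[row]:
  step 1: row=11, L[11]='$', prepend. Next row=LF[11]=0
  step 2: row=0, L[0]='t', prepend. Next row=LF[0]=10
  step 3: row=10, L[10]='t', prepend. Next row=LF[10]=12
  step 4: row=12, L[12]='s', prepend. Next row=LF[12]=9
  step 5: row=9, L[9]='r', prepend. Next row=LF[9]=3
  step 6: row=3, L[3]='s', prepend. Next row=LF[3]=5
  step 7: row=5, L[5]='s', prepend. Next row=LF[5]=7
  step 8: row=7, L[7]='r', prepend. Next row=LF[7]=2
  step 9: row=2, L[2]='r', prepend. Next row=LF[2]=1
  step 10: row=1, L[1]='s', prepend. Next row=LF[1]=4
  step 11: row=4, L[4]='s', prepend. Next row=LF[4]=6
  step 12: row=6, L[6]='s', prepend. Next row=LF[6]=8
  step 13: row=8, L[8]='t', prepend. Next row=LF[8]=11
Reversed output: tsssrrssrstt$

Answer: tsssrrssrstt$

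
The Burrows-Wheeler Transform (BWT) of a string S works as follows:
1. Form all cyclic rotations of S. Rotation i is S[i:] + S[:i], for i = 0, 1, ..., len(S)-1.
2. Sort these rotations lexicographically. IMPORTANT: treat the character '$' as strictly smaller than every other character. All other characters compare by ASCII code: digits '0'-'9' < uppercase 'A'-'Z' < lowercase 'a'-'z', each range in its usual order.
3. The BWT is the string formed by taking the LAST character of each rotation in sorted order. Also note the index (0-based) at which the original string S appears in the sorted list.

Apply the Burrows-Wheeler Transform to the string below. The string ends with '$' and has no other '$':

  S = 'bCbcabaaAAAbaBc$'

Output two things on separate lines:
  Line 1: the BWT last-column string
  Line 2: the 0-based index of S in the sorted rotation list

All 16 rotations (rotation i = S[i:]+S[:i]):
  rot[0] = bCbcabaaAAAbaBc$
  rot[1] = CbcabaaAAAbaBc$b
  rot[2] = bcabaaAAAbaBc$bC
  rot[3] = cabaaAAAbaBc$bCb
  rot[4] = abaaAAAbaBc$bCbc
  rot[5] = baaAAAbaBc$bCbca
  rot[6] = aaAAAbaBc$bCbcab
  rot[7] = aAAAbaBc$bCbcaba
  rot[8] = AAAbaBc$bCbcabaa
  rot[9] = AAbaBc$bCbcabaaA
  rot[10] = AbaBc$bCbcabaaAA
  rot[11] = baBc$bCbcabaaAAA
  rot[12] = aBc$bCbcabaaAAAb
  rot[13] = Bc$bCbcabaaAAAba
  rot[14] = c$bCbcabaaAAAbaB
  rot[15] = $bCbcabaaAAAbaBc
Sorted (with $ < everything):
  sorted[0] = $bCbcabaaAAAbaBc  (last char: 'c')
  sorted[1] = AAAbaBc$bCbcabaa  (last char: 'a')
  sorted[2] = AAbaBc$bCbcabaaA  (last char: 'A')
  sorted[3] = AbaBc$bCbcabaaAA  (last char: 'A')
  sorted[4] = Bc$bCbcabaaAAAba  (last char: 'a')
  sorted[5] = CbcabaaAAAbaBc$b  (last char: 'b')
  sorted[6] = aAAAbaBc$bCbcaba  (last char: 'a')
  sorted[7] = aBc$bCbcabaaAAAb  (last char: 'b')
  sorted[8] = aaAAAbaBc$bCbcab  (last char: 'b')
  sorted[9] = abaaAAAbaBc$bCbc  (last char: 'c')
  sorted[10] = bCbcabaaAAAbaBc$  (last char: '$')
  sorted[11] = baBc$bCbcabaaAAA  (last char: 'A')
  sorted[12] = baaAAAbaBc$bCbca  (last char: 'a')
  sorted[13] = bcabaaAAAbaBc$bC  (last char: 'C')
  sorted[14] = c$bCbcabaaAAAbaB  (last char: 'B')
  sorted[15] = cabaaAAAbaBc$bCb  (last char: 'b')
Last column: caAAababbc$AaCBb
Original string S is at sorted index 10

Answer: caAAababbc$AaCBb
10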